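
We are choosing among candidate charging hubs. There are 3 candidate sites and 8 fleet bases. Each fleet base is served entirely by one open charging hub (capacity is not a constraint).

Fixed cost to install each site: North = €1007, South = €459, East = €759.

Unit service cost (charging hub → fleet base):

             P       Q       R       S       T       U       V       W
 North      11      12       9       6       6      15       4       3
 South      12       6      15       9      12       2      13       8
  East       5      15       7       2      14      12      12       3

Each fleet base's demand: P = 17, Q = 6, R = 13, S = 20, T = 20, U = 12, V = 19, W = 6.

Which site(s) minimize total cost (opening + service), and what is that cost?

Open South only; minimum total cost 1633.

For any fixed open set, each fleet base goes to its cheapest open site; total = fixed + service.
{South}: P→South 12·17=204, Q→South 6·6=36, R→South 15·13=195, S→South 9·20=180, T→South 12·20=240, U→South 2·12=24, V→South 13·19=247, W→South 8·6=48. Service 1174; fixed 459; total 1633.
{East}: P→East 5·17=85, Q→East 15·6=90, R→East 7·13=91, S→East 2·20=40, T→East 14·20=280, U→East 12·12=144, V→East 12·19=228, W→East 3·6=18. Service 976; fixed 759; total 1735.
{North}: service 890 + fixed 1007 = 1897
{North, South, East}: P→East 5·17=85, Q→South 6·6=36, R→East 7·13=91, S→East 2·20=40, T→North 6·20=120, U→South 2·12=24, V→North 4·19=76, W→North 3·6=18. Service 490; fixed 2225; total 2715.
No other subset beats 1633.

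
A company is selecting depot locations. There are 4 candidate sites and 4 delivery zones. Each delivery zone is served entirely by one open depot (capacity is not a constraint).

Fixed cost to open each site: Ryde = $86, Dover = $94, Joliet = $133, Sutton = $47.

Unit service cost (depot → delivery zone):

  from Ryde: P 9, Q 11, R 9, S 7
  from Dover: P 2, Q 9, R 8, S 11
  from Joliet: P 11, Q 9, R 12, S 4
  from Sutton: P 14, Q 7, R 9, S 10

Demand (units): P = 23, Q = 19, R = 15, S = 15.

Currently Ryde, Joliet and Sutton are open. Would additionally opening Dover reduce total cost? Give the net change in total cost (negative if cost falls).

Yes — net change −82 (cost falls by 82).

Current service cost with {Ryde, Joliet, Sutton}: 535.
Adding Dover: each delivery zone re-picks its cheapest; new service cost 359, saving 176.
Extra fixed cost: 94. Net change = 94 − 176 = -82.
(Totals: 801 → 719.)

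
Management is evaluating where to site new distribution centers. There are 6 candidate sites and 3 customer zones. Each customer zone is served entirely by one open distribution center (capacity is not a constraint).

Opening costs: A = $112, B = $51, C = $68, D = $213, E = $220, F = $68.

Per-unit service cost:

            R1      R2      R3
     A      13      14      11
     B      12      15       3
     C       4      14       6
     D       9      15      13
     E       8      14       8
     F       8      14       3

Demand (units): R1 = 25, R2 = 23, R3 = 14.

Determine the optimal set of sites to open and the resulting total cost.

For any fixed open set, each customer zone goes to its cheapest open site; total = fixed + service.
{C}: R1→C 4·25=100, R2→C 14·23=322, R3→C 6·14=84. Service 506; fixed 68; total 574.
{B, C}: R1→C 4·25=100, R2→C 14·23=322, R3→B 3·14=42. Service 464; fixed 119; total 583.
{C, F}: service 464 + fixed 136 = 600
{A, B, C, D, E, F}: service 464 + fixed 732 = 1196
No other subset beats 574.

Open C only; minimum total cost 574.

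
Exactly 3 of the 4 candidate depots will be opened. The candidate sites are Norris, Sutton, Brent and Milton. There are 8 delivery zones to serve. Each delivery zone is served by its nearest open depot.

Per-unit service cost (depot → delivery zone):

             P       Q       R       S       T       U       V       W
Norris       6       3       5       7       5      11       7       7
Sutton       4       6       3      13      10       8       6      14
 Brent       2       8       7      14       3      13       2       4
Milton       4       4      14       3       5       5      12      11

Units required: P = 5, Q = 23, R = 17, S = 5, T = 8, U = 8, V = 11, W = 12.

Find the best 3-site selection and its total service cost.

With exactly 3 open, each delivery zone uses its cheapest among the chosen.
{Sutton, Brent, Milton}: P→Brent 2·5=10, Q→Milton 4·23=92, R→Sutton 3·17=51, S→Milton 3·5=15, T→Brent 3·8=24, U→Milton 5·8=40, V→Brent 2·11=22, W→Brent 4·12=48. Service cost 302.
{Norris, Brent, Milton}: service cost 313
{Norris, Sutton, Brent}: service cost 323
Among all 4 size-3 choices, {Sutton, Brent, Milton} is lowest.

Choose Sutton, Brent and Milton; total service cost 302.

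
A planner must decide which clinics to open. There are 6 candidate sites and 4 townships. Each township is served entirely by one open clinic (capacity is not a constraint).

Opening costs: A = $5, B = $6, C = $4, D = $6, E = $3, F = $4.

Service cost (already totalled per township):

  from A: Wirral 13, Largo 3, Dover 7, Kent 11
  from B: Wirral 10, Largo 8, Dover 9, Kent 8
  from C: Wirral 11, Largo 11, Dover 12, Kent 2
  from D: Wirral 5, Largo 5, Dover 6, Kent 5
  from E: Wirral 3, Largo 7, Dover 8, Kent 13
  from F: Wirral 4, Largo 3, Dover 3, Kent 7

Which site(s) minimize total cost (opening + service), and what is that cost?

Open C and F; minimum total cost 20.

For any fixed open set, each township goes to its cheapest open site; total = fixed + service.
{C, F}: Wirral→F 4, Largo→F 3, Dover→F 3, Kent→C 2. Service 12; fixed 8; total 20.
{F}: Wirral→F 4, Largo→F 3, Dover→F 3, Kent→F 7. Service 17; fixed 4; total 21.
{C, E, F}: service 11 + fixed 11 = 22
{A, B, C, D, E, F}: service 11 + fixed 28 = 39
No other subset beats 20.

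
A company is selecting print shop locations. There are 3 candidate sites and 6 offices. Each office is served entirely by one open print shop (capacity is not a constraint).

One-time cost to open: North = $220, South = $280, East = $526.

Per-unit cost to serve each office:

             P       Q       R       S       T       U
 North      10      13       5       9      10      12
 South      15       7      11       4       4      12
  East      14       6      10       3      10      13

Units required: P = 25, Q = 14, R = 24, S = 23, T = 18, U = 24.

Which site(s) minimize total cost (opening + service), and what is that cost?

Open North and South; minimum total cost 1420.

For any fixed open set, each office goes to its cheapest open site; total = fixed + service.
{North, South}: P→North 10·25=250, Q→South 7·14=98, R→North 5·24=120, S→South 4·23=92, T→South 4·18=72, U→North 12·24=288. Service 920; fixed 500; total 1420.
{North}: P→North 10·25=250, Q→North 13·14=182, R→North 5·24=120, S→North 9·23=207, T→North 10·18=180, U→North 12·24=288. Service 1227; fixed 220; total 1447.
{South}: service 1189 + fixed 280 = 1469
{North, South, East}: service 883 + fixed 1026 = 1909
No other subset beats 1420.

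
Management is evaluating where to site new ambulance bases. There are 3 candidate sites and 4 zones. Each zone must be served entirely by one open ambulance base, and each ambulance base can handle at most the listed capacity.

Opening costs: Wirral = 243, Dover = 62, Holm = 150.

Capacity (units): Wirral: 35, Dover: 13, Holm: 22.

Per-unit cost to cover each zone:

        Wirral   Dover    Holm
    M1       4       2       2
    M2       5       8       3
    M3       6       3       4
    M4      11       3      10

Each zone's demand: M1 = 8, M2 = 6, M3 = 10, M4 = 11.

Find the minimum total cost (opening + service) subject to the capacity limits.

Minimum total cost: 460

Open {Wirral, Dover}: M1→Wirral 4·8=32, M2→Wirral 5·6=30, M3→Wirral 6·10=60, M4→Dover 3·11=33.
Loads: Wirral carries 24/35, Dover carries 11/13. Service 155; fixed 305; total 460.
Next best feasible plan costs 486.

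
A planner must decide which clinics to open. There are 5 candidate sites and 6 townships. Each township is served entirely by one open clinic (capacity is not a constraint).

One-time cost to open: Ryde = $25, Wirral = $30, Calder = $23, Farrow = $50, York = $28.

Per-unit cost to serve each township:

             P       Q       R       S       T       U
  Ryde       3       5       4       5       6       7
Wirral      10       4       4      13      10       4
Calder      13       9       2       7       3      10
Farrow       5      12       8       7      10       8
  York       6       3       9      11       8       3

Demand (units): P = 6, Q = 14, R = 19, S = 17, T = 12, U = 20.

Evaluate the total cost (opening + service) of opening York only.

Each township is assigned to its cheapest site among the open ones.
{York}: P→York 6·6=36, Q→York 3·14=42, R→York 9·19=171, S→York 11·17=187, T→York 8·12=96, U→York 3·20=60. Service 592; fixed 28; total 620.

Total cost: 620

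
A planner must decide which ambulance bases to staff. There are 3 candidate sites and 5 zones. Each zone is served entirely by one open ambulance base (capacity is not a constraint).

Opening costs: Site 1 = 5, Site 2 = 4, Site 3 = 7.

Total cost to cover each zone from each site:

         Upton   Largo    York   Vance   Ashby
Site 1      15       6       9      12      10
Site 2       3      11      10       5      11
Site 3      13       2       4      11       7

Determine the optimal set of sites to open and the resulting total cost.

For any fixed open set, each zone goes to its cheapest open site; total = fixed + service.
{Site 2, Site 3}: Upton→Site 2 3, Largo→Site 3 2, York→Site 3 4, Vance→Site 2 5, Ashby→Site 3 7. Service 21; fixed 11; total 32.
{Site 1, Site 2, Site 3}: service 21 + fixed 16 = 37
{Site 1, Site 2}: Upton→Site 2 3, Largo→Site 1 6, York→Site 1 9, Vance→Site 2 5, Ashby→Site 1 10. Service 33; fixed 9; total 42.
{Site 2}: Upton→Site 2 3, Largo→Site 2 11, York→Site 2 10, Vance→Site 2 5, Ashby→Site 2 11. Service 40; fixed 4; total 44.
No other subset beats 32.

Open Site 2 and Site 3; minimum total cost 32.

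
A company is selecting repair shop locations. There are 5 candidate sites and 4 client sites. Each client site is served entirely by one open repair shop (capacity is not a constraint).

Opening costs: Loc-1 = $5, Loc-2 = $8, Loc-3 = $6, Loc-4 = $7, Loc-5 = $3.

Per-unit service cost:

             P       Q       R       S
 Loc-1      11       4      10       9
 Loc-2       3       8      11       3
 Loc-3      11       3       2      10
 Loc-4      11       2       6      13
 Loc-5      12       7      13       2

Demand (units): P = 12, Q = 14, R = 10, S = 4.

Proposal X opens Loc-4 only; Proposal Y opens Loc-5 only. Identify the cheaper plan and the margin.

Proposal X: {Loc-4}: P→Loc-4 11·12=132, Q→Loc-4 2·14=28, R→Loc-4 6·10=60, S→Loc-4 13·4=52. Service 272; fixed 7; total 279.
Proposal Y: {Loc-5}: P→Loc-5 12·12=144, Q→Loc-5 7·14=98, R→Loc-5 13·10=130, S→Loc-5 2·4=8. Service 380; fixed 3; total 383.
Difference: |279 − 383| = 104.

Proposal X is cheaper by 104.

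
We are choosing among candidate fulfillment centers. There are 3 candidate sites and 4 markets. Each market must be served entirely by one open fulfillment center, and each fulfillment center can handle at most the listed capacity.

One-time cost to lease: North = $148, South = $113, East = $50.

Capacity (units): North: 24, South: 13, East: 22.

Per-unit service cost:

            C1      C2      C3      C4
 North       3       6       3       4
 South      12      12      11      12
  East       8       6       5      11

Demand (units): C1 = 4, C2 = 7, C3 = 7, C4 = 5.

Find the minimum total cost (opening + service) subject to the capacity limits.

Open {North}: C1→North 3·4=12, C2→North 6·7=42, C3→North 3·7=21, C4→North 4·5=20.
Loads: North carries 23/24. Service 95; fixed 148; total 243.
Next best feasible plan costs 293.

Minimum total cost: 243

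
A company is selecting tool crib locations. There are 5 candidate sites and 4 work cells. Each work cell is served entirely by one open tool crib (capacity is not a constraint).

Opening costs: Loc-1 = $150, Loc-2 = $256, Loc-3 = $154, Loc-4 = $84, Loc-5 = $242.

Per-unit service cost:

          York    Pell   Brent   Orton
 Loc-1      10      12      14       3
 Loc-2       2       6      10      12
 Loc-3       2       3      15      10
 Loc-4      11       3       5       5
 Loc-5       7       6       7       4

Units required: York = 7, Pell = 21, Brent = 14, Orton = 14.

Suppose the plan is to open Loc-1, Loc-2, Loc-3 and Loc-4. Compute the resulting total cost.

Each work cell is assigned to its cheapest site among the open ones.
{Loc-1, Loc-2, Loc-3, Loc-4}: York→Loc-2 2·7=14, Pell→Loc-3 3·21=63, Brent→Loc-4 5·14=70, Orton→Loc-1 3·14=42. Service 189; fixed 644; total 833.

Total cost: 833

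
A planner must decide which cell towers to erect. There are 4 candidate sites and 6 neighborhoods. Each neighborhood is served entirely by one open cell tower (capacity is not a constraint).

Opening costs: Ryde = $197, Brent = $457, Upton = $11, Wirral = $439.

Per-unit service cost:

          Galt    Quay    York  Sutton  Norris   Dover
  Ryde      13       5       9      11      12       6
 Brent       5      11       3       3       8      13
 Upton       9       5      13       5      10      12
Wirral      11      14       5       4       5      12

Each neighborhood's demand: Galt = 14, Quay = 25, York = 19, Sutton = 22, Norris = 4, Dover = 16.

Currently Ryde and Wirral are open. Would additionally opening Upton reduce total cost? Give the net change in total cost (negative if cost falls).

Yes — net change −17 (cost falls by 17).

Current service cost with {Ryde, Wirral}: 578.
Adding Upton: each neighborhood re-picks its cheapest; new service cost 550, saving 28.
Extra fixed cost: 11. Net change = 11 − 28 = -17.
(Totals: 1214 → 1197.)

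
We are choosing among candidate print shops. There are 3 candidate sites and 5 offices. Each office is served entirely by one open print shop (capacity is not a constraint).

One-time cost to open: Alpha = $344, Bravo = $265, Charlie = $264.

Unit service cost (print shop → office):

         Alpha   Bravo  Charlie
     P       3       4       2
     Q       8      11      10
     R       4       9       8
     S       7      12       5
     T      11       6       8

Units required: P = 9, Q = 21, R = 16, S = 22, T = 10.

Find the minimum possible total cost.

Minimum total cost: 810

For any fixed open set, each office goes to its cheapest open site; total = fixed + service.
{Charlie}: P→Charlie 2·9=18, Q→Charlie 10·21=210, R→Charlie 8·16=128, S→Charlie 5·22=110, T→Charlie 8·10=80. Service 546; fixed 264; total 810.
{Alpha}: service 523 + fixed 344 = 867
{Bravo}: P→Bravo 4·9=36, Q→Bravo 11·21=231, R→Bravo 9·16=144, S→Bravo 12·22=264, T→Bravo 6·10=60. Service 735; fixed 265; total 1000.
{Alpha, Bravo, Charlie}: P→Charlie 2·9=18, Q→Alpha 8·21=168, R→Alpha 4·16=64, S→Charlie 5·22=110, T→Bravo 6·10=60. Service 420; fixed 873; total 1293.
No other subset beats 810.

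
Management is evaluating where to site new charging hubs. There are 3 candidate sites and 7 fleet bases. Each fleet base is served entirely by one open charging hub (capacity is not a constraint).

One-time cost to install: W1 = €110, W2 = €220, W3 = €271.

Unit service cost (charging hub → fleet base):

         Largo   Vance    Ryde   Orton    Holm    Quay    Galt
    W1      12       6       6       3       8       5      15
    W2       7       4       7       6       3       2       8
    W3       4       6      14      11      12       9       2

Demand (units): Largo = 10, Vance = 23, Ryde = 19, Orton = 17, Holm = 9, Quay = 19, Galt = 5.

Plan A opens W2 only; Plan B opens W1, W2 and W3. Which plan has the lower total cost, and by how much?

Plan A: {W2}: Largo→W2 7·10=70, Vance→W2 4·23=92, Ryde→W2 7·19=133, Orton→W2 6·17=102, Holm→W2 3·9=27, Quay→W2 2·19=38, Galt→W2 8·5=40. Service 502; fixed 220; total 722.
Plan B: {W1, W2, W3}: Largo→W3 4·10=40, Vance→W2 4·23=92, Ryde→W1 6·19=114, Orton→W1 3·17=51, Holm→W2 3·9=27, Quay→W2 2·19=38, Galt→W3 2·5=10. Service 372; fixed 601; total 973.
Difference: |722 − 973| = 251.

Plan A is cheaper by 251.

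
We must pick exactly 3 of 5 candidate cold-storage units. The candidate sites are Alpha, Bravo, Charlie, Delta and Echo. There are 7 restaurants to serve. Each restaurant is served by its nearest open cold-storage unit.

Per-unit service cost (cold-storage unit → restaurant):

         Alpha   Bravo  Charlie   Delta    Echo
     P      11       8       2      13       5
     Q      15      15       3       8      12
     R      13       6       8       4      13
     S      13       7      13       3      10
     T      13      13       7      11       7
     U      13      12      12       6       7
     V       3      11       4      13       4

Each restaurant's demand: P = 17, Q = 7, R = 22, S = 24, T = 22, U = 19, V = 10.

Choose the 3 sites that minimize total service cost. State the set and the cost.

Choose Alpha, Charlie and Delta; total service cost 513.

With exactly 3 open, each restaurant uses its cheapest among the chosen.
{Alpha, Charlie, Delta}: P→Charlie 2·17=34, Q→Charlie 3·7=21, R→Delta 4·22=88, S→Delta 3·24=72, T→Charlie 7·22=154, U→Delta 6·19=114, V→Alpha 3·10=30. Service cost 513.
{Bravo, Charlie, Delta}: service cost 523
{Charlie, Delta, Echo}: service cost 523
Among all 10 size-3 choices, {Alpha, Charlie, Delta} is lowest.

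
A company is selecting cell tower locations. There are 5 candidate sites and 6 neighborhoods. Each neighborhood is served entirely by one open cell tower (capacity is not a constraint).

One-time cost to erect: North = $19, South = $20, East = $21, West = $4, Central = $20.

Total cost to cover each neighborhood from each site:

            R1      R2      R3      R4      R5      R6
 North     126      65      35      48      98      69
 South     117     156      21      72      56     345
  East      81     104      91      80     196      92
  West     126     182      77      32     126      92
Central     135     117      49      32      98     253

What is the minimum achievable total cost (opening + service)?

For any fixed open set, each neighborhood goes to its cheapest open site; total = fixed + service.
{North, South, East, West}: R1→East 81, R2→North 65, R3→South 21, R4→West 32, R5→South 56, R6→North 69. Service 324; fixed 64; total 388.
{North, South, East}: R1→East 81, R2→North 65, R3→South 21, R4→North 48, R5→South 56, R6→North 69. Service 340; fixed 60; total 400.
{North, South, West}: service 360 + fixed 43 = 403
{North, South, East, West, Central}: R1→East 81, R2→North 65, R3→South 21, R4→West 32, R5→South 56, R6→North 69. Service 324; fixed 84; total 408.
No other subset beats 388.

Minimum total cost: 388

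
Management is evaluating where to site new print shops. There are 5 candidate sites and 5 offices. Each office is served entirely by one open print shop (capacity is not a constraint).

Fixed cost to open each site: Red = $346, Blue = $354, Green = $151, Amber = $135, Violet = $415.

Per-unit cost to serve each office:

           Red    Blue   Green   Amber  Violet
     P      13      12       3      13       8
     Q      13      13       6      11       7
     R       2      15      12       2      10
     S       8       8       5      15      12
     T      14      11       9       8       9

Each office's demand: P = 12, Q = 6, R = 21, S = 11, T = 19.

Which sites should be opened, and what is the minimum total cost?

Open Green and Amber; minimum total cost 607.

For any fixed open set, each office goes to its cheapest open site; total = fixed + service.
{Green, Amber}: P→Green 3·12=36, Q→Green 6·6=36, R→Amber 2·21=42, S→Green 5·11=55, T→Amber 8·19=152. Service 321; fixed 286; total 607.
{Green}: service 550 + fixed 151 = 701
{Amber}: P→Amber 13·12=156, Q→Amber 11·6=66, R→Amber 2·21=42, S→Amber 15·11=165, T→Amber 8·19=152. Service 581; fixed 135; total 716.
{Red, Blue, Green, Amber, Violet}: P→Green 3·12=36, Q→Green 6·6=36, R→Red 2·21=42, S→Green 5·11=55, T→Amber 8·19=152. Service 321; fixed 1401; total 1722.
No other subset beats 607.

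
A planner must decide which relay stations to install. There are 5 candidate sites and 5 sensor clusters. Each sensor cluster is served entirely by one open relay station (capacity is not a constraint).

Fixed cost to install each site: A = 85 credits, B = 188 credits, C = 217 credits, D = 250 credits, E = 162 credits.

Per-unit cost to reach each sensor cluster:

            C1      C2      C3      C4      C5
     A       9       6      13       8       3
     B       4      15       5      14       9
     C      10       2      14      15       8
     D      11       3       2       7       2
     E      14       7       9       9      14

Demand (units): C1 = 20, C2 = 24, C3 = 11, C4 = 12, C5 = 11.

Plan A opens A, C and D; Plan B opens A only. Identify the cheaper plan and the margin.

Plan A: {A, C, D}: C1→A 9·20=180, C2→C 2·24=48, C3→D 2·11=22, C4→D 7·12=84, C5→D 2·11=22. Service 356; fixed 552; total 908.
Plan B: {A}: C1→A 9·20=180, C2→A 6·24=144, C3→A 13·11=143, C4→A 8·12=96, C5→A 3·11=33. Service 596; fixed 85; total 681.
Difference: |908 − 681| = 227.

Plan B is cheaper by 227.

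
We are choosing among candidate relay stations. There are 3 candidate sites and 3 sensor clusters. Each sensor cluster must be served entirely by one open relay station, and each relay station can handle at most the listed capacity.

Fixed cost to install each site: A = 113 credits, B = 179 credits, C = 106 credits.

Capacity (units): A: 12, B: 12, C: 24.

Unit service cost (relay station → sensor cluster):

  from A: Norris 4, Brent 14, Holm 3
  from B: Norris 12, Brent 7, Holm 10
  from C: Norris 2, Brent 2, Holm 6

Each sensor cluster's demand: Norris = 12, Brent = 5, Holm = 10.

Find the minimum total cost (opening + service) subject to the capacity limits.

Open {A, C}: Norris→C 2·12=24, Brent→C 2·5=10, Holm→A 3·10=30.
Loads: A carries 10/12, C carries 17/24. Service 64; fixed 219; total 283.
Next best feasible plan costs 337.

Minimum total cost: 283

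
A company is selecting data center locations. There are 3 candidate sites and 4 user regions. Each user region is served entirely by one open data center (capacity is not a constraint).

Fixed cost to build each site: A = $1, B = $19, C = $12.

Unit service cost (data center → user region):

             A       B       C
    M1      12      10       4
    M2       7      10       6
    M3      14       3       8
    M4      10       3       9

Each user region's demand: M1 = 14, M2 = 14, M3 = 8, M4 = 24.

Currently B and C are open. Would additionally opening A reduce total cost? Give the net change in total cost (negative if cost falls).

No — net change +1 (cost rises by 1).

Current service cost with {B, C}: 236.
Adding A: each user region re-picks its cheapest; new service cost 236, saving 0.
Extra fixed cost: 1. Net change = 1 − 0 = 1.
(Totals: 267 → 268.)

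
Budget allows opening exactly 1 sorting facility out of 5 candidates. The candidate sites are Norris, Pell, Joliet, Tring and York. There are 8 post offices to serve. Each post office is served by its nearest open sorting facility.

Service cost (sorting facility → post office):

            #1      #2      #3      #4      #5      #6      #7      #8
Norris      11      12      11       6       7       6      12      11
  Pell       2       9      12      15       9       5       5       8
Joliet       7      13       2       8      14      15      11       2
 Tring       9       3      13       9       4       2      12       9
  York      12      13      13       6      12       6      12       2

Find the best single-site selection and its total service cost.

Choose Tring only; total service cost 61.

With exactly 1 open, each post office uses its cheapest among the chosen.
{Tring}: #1→Tring 9, #2→Tring 3, #3→Tring 13, #4→Tring 9, #5→Tring 4, #6→Tring 2, #7→Tring 12, #8→Tring 9. Service cost 61.
{Pell}: service cost 65
{Joliet}: service cost 72
Among all 5 size-1 choices, {Tring} is lowest.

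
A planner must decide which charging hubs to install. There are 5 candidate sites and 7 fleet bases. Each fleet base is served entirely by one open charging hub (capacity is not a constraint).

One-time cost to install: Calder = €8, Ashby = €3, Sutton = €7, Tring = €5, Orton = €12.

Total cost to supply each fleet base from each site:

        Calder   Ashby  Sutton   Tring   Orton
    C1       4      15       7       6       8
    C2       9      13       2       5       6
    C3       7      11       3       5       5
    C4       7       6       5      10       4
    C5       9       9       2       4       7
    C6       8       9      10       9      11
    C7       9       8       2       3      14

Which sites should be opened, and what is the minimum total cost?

Open Sutton only; minimum total cost 38.

For any fixed open set, each fleet base goes to its cheapest open site; total = fixed + service.
{Sutton}: C1→Sutton 7, C2→Sutton 2, C3→Sutton 3, C4→Sutton 5, C5→Sutton 2, C6→Sutton 10, C7→Sutton 2. Service 31; fixed 7; total 38.
{Ashby, Sutton}: service 30 + fixed 10 = 40
{Calder, Sutton}: service 26 + fixed 15 = 41
{Calder, Ashby, Sutton, Tring, Orton}: service 25 + fixed 35 = 60
No other subset beats 38.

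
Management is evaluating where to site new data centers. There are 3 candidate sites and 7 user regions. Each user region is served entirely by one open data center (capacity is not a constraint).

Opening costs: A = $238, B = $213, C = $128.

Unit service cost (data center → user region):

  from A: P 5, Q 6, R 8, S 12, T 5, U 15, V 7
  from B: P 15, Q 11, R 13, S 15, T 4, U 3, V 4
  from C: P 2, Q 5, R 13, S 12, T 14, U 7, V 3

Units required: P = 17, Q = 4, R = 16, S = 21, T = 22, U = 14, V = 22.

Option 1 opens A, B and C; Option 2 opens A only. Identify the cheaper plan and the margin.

Option 1: {A, B, C}: P→C 2·17=34, Q→C 5·4=20, R→A 8·16=128, S→A 12·21=252, T→B 4·22=88, U→B 3·14=42, V→C 3·22=66. Service 630; fixed 579; total 1209.
Option 2: {A}: P→A 5·17=85, Q→A 6·4=24, R→A 8·16=128, S→A 12·21=252, T→A 5·22=110, U→A 15·14=210, V→A 7·22=154. Service 963; fixed 238; total 1201.
Difference: |1209 − 1201| = 8.

Option 2 is cheaper by 8.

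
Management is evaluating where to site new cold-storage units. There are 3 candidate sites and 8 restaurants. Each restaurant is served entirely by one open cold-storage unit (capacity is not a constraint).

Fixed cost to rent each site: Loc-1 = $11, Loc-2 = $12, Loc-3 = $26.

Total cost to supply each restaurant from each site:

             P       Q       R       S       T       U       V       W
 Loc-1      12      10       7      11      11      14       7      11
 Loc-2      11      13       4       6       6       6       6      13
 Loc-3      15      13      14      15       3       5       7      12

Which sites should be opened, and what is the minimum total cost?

Open Loc-2 only; minimum total cost 77.

For any fixed open set, each restaurant goes to its cheapest open site; total = fixed + service.
{Loc-2}: P→Loc-2 11, Q→Loc-2 13, R→Loc-2 4, S→Loc-2 6, T→Loc-2 6, U→Loc-2 6, V→Loc-2 6, W→Loc-2 13. Service 65; fixed 12; total 77.
{Loc-1, Loc-2}: service 60 + fixed 23 = 83
{Loc-1}: P→Loc-1 12, Q→Loc-1 10, R→Loc-1 7, S→Loc-1 11, T→Loc-1 11, U→Loc-1 14, V→Loc-1 7, W→Loc-1 11. Service 83; fixed 11; total 94.
{Loc-1, Loc-2, Loc-3}: service 56 + fixed 49 = 105
No other subset beats 77.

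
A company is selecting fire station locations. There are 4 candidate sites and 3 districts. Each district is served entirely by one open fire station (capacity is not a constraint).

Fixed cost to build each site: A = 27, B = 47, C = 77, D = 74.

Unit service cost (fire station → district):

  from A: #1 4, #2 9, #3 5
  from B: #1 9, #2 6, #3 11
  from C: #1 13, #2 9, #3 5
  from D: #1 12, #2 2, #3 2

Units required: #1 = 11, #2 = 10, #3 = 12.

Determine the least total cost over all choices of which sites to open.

For any fixed open set, each district goes to its cheapest open site; total = fixed + service.
{A, D}: #1→A 4·11=44, #2→D 2·10=20, #3→D 2·12=24. Service 88; fixed 101; total 189.
{A}: service 194 + fixed 27 = 221
{A, B, D}: #1→A 4·11=44, #2→D 2·10=20, #3→D 2·12=24. Service 88; fixed 148; total 236.
{A, B, C, D}: service 88 + fixed 225 = 313
No other subset beats 189.

Minimum total cost: 189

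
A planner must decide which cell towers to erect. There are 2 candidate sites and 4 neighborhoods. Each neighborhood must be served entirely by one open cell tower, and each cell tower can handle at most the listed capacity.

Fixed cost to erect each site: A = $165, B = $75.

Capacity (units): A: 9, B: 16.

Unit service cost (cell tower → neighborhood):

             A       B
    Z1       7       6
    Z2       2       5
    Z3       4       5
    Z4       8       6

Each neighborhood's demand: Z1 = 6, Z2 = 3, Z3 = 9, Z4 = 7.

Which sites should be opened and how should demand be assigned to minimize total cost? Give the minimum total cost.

Open {A, B}: Z1→B 6·6=36, Z2→B 5·3=15, Z3→A 4·9=36, Z4→B 6·7=42.
Loads: A carries 9/9, B carries 16/16. Service 129; fixed 240; total 369.
Next best feasible plan costs 375.

Minimum total cost: 369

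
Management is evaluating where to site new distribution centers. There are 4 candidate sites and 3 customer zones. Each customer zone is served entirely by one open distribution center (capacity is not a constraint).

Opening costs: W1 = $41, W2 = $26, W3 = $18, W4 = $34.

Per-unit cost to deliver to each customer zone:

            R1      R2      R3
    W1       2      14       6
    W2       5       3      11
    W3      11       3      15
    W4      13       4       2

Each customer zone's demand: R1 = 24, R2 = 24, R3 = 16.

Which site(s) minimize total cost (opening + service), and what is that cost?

Open W1, W3 and W4; minimum total cost 245.

For any fixed open set, each customer zone goes to its cheapest open site; total = fixed + service.
{W1, W3, W4}: R1→W1 2·24=48, R2→W3 3·24=72, R3→W4 2·16=32. Service 152; fixed 93; total 245.
{W1, W4}: service 176 + fixed 75 = 251
{W1, W2, W4}: service 152 + fixed 101 = 253
{W1, W2, W3, W4}: service 152 + fixed 119 = 271
(All 15 nonempty subsets were checked; W1, W3 and W4 is lowest.)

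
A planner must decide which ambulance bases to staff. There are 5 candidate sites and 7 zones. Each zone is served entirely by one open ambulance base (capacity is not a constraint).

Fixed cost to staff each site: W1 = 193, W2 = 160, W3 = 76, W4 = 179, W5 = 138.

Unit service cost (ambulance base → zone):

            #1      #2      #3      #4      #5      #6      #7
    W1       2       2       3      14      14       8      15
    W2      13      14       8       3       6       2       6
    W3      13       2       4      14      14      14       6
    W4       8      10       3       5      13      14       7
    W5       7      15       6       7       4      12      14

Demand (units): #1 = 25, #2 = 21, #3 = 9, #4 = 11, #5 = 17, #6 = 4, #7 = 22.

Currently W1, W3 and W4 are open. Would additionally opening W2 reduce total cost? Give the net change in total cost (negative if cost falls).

Yes — net change −5 (cost falls by 5).

Current service cost with {W1, W3, W4}: 559.
Adding W2: each zone re-picks its cheapest; new service cost 394, saving 165.
Extra fixed cost: 160. Net change = 160 − 165 = -5.
(Totals: 1007 → 1002.)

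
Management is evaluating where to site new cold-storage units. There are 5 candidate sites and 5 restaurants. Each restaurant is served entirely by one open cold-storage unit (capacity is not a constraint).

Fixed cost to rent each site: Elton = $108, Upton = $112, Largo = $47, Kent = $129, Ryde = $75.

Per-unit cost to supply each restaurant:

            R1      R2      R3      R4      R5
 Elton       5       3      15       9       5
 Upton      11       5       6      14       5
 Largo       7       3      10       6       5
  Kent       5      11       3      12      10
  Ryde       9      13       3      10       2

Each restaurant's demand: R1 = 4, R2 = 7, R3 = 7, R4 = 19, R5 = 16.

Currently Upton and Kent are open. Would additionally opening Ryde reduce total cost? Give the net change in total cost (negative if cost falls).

Current service cost with {Upton, Kent}: 384.
Adding Ryde: each restaurant re-picks its cheapest; new service cost 298, saving 86.
Extra fixed cost: 75. Net change = 75 − 86 = -11.
(Totals: 625 → 614.)

Yes — net change −11 (cost falls by 11).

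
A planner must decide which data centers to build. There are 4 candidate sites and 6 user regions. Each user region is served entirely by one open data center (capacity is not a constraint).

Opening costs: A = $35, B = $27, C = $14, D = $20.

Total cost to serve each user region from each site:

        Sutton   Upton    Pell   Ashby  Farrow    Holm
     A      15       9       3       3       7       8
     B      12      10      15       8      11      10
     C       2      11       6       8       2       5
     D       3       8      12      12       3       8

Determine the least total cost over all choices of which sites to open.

For any fixed open set, each user region goes to its cheapest open site; total = fixed + service.
{C}: Sutton→C 2, Upton→C 11, Pell→C 6, Ashby→C 8, Farrow→C 2, Holm→C 5. Service 34; fixed 14; total 48.
{C, D}: service 31 + fixed 34 = 65
{D}: service 46 + fixed 20 = 66
{A, B, C, D}: service 23 + fixed 96 = 119
(All 15 nonempty subsets were checked; C only is lowest.)

Minimum total cost: 48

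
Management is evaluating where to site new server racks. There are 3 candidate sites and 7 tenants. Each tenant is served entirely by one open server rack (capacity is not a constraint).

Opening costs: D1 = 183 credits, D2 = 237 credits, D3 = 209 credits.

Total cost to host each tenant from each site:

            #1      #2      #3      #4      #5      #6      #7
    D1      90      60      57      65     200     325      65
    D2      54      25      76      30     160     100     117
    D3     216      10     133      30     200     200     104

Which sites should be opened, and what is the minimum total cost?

Open D2 only; minimum total cost 799.

For any fixed open set, each tenant goes to its cheapest open site; total = fixed + service.
{D2}: #1→D2 54, #2→D2 25, #3→D2 76, #4→D2 30, #5→D2 160, #6→D2 100, #7→D2 117. Service 562; fixed 237; total 799.
{D1, D2}: service 491 + fixed 420 = 911
{D2, D3}: service 534 + fixed 446 = 980
{D1, D2, D3}: #1→D2 54, #2→D3 10, #3→D1 57, #4→D2 30, #5→D2 160, #6→D2 100, #7→D1 65. Service 476; fixed 629; total 1105.
(All 7 nonempty subsets were checked; D2 only is lowest.)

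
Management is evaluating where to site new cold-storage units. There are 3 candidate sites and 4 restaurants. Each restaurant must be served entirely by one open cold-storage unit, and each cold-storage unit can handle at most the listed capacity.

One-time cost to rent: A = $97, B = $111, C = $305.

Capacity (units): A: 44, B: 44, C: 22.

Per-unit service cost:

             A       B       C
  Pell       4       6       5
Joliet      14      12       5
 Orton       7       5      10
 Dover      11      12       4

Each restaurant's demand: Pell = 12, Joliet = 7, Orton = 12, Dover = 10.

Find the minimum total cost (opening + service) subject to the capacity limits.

Open {A}: Pell→A 4·12=48, Joliet→A 14·7=98, Orton→A 7·12=84, Dover→A 11·10=110.
Loads: A carries 41/44. Service 340; fixed 97; total 437.
Next best feasible plan costs 447.

Minimum total cost: 437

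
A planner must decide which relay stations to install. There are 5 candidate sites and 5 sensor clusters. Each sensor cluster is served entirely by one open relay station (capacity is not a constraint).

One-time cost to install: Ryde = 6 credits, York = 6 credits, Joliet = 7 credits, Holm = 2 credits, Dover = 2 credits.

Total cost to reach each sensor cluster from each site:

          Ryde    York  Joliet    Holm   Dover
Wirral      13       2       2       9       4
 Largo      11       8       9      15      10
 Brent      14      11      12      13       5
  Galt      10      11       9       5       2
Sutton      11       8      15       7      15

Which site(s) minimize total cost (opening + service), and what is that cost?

For any fixed open set, each sensor cluster goes to its cheapest open site; total = fixed + service.
{Holm, Dover}: Wirral→Dover 4, Largo→Dover 10, Brent→Dover 5, Galt→Dover 2, Sutton→Holm 7. Service 28; fixed 4; total 32.
{York, Dover}: service 25 + fixed 8 = 33
{York, Holm, Dover}: service 24 + fixed 10 = 34
{Ryde, York, Joliet, Holm, Dover}: Wirral→York 2, Largo→York 8, Brent→Dover 5, Galt→Dover 2, Sutton→Holm 7. Service 24; fixed 23; total 47.
No other subset beats 32.

Open Holm and Dover; minimum total cost 32.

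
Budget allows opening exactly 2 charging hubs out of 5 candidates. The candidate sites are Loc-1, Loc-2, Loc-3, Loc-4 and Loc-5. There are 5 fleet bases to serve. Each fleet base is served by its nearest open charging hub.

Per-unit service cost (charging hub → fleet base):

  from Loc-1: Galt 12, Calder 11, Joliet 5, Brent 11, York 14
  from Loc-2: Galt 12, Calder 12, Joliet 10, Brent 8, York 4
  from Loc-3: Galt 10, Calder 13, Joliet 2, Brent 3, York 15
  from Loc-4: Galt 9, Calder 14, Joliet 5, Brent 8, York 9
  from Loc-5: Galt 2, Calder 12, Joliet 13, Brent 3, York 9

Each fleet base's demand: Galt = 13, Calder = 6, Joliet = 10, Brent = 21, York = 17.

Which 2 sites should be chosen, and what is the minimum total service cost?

Choose Loc-2 and Loc-5; total service cost 329.

With exactly 2 open, each fleet base uses its cheapest among the chosen.
{Loc-2, Loc-5}: Galt→Loc-5 2·13=26, Calder→Loc-2 12·6=72, Joliet→Loc-2 10·10=100, Brent→Loc-5 3·21=63, York→Loc-2 4·17=68. Service cost 329.
{Loc-3, Loc-5}: service cost 334
{Loc-2, Loc-3}: service cost 353
Among all 10 size-2 choices, {Loc-2, Loc-5} is lowest.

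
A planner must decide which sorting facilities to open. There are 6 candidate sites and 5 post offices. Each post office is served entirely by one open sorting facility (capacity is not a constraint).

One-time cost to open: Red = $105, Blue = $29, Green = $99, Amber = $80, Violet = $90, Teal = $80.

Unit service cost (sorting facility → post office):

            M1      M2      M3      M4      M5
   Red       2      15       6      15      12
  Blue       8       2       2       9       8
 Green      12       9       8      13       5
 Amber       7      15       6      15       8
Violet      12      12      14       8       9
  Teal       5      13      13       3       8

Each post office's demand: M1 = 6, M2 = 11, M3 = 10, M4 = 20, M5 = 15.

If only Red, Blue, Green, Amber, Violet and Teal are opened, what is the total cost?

Total cost: 672

Each post office is assigned to its cheapest site among the open ones.
{Red, Blue, Green, Amber, Violet, Teal}: M1→Red 2·6=12, M2→Blue 2·11=22, M3→Blue 2·10=20, M4→Teal 3·20=60, M5→Green 5·15=75. Service 189; fixed 483; total 672.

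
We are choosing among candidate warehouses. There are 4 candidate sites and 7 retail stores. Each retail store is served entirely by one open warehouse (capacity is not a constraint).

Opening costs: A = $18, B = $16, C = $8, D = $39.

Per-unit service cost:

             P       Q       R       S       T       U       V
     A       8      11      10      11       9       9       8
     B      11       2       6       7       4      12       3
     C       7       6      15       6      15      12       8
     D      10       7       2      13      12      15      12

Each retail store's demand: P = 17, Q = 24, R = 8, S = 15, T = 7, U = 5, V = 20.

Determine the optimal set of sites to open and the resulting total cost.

For any fixed open set, each retail store goes to its cheapest open site; total = fixed + service.
{B, C}: P→C 7·17=119, Q→B 2·24=48, R→B 6·8=48, S→C 6·15=90, T→B 4·7=28, U→B 12·5=60, V→B 3·20=60. Service 453; fixed 24; total 477.
{A, B, C}: service 438 + fixed 42 = 480
{B, C, D}: service 421 + fixed 63 = 484
{A, B, C, D}: service 406 + fixed 81 = 487
(All 15 nonempty subsets were checked; B and C is lowest.)

Open B and C; minimum total cost 477.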